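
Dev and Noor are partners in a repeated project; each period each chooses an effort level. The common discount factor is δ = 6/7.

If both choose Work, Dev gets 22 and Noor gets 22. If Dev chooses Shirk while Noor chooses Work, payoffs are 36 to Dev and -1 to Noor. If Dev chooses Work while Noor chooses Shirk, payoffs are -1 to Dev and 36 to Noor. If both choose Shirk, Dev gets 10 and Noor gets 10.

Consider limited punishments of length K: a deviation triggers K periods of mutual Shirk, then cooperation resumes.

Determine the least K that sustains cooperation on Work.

No profitable deviation requires (22−10)(δ+…+δ^K) ≥ 36−22, i.e. δ+…+δ^K ≥ 7/6 ≈ 1.1667.
With δ = 6/7, the partial sums are K=1: 0.8571, K=2: 1.5918.
K = 2 is the first length at which the sum reaches 1.1667.

2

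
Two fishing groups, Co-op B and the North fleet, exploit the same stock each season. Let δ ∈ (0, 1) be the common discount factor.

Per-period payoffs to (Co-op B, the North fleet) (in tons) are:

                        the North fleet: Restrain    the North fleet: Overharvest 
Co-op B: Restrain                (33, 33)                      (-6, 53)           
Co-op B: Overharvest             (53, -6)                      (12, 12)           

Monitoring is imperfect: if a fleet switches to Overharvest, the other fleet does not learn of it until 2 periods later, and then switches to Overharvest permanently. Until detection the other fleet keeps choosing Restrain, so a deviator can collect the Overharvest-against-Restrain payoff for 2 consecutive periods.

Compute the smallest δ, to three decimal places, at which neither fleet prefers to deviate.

0.698

A deviator earns 53 for 2 periods, then 12 forever; cooperating earns 33 forever. Multiplying the IC by (1−δ):
33 ≥ 53(1−δ^2) + 12δ^2, so 41·δ^2 ≥ 20 and δ^2 ≥ 20/41.
δ ≥ (20/41)^(1/2) ≈ 0.698.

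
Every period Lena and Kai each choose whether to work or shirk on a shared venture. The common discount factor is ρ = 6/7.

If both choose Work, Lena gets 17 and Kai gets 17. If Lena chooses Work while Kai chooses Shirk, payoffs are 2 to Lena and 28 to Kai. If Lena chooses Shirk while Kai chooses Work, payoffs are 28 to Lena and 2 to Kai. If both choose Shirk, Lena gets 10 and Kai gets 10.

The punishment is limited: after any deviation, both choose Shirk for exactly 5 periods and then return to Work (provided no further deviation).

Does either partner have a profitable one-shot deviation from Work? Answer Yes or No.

Comparing payoff streams over the 6 periods until play realigns: cooperate → 17(1+ρ+…+ρ^5); deviate → 28 + 10(ρ+…+ρ^5).
Cooperation is sustained iff (17−10)(ρ+…+ρ^5) ≥ 28−17.
ρ+…+ρ^5 = 6/7·(1−(6/7)^5)/(1−6/7) = 3.2240, and (28−17)/(17−10) = 1.5714.
3.2240 ≥ 1.5714, so cooperation is sustainable.

No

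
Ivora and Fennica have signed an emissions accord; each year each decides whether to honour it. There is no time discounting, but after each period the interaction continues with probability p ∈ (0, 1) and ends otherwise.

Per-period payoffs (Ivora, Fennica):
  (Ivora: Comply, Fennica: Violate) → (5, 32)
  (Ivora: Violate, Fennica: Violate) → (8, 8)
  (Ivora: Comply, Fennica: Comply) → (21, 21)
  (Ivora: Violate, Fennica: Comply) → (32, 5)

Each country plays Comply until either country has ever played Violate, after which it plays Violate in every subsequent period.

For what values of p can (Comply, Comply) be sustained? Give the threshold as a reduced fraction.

11/24

With no time discounting, the continuation probability p plays the role of the discount factor.
Grim-trigger IC: 21/(1−p) ≥ 32 + 8p/(1−p) ⇒ p ≥ (32−21)/(32−8) = 11/24.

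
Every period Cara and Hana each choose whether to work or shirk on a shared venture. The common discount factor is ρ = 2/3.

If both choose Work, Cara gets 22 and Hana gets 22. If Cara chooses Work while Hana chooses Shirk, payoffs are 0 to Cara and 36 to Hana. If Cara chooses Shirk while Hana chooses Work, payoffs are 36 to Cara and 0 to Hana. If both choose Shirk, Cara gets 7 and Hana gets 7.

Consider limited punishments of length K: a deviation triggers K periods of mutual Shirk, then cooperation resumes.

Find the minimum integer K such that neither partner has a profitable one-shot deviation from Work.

2

Need Σ_{k=1}^{K} ρ^k ≥ (36−22)/(22−7) = 0.9333 at ρ = 2/3.
At K = 1 the sum is 0.6667 < 0.9333; at K = 2 it is 1.1111 ≥ 0.9333.
So the minimum punishment length is K = 2.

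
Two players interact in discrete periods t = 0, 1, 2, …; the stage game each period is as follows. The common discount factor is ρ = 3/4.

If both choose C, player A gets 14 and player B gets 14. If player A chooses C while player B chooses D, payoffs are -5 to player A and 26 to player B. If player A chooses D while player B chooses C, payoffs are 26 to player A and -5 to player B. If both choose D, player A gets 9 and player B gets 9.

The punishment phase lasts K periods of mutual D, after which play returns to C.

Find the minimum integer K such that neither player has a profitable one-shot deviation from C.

IC: ρ(1−ρ^K)/(1−ρ) ≥ (26−14)/(14−9) = 12/5.
With ρ = 3/4: need 1 − ρ^K ≥ 12/5·(1−3/4)/(3/4), i.e. ρ^K ≤ 0.2000.
Since (3/4)^5 = 0.2373 and (3/4)^6 = 0.1780, the smallest such K is 6.

6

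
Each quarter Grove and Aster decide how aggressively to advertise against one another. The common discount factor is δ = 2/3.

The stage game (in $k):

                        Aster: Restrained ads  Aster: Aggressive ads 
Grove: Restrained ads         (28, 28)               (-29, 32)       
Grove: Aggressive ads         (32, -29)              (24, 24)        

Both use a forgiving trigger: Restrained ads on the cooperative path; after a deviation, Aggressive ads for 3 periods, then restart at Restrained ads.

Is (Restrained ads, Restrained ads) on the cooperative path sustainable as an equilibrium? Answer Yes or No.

A one-shot deviation gives 32 now, then 24 for 3 periods, then back to 28.
Gain from deviating: (32−28) today; loss: (28−24) in each of the next 3 periods.
No-deviation condition: (28−24)(δ+…+δ^3) ≥ 32−28, i.e. δ+…+δ^3 ≥ 1.
At δ = 2/3: δ+…+δ^3 = 1.4074 ≥ 1.0000.
So cooperation is sustainable.

Yes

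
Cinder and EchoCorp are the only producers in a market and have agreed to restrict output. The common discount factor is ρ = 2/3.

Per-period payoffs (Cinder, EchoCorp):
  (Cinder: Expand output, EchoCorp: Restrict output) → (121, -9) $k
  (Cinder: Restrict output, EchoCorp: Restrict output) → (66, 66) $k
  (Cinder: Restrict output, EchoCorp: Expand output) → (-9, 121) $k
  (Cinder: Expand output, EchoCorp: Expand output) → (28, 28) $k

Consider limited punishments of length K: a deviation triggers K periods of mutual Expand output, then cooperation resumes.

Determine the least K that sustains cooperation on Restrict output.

4

No profitable deviation requires (66−28)(ρ+…+ρ^K) ≥ 121−66, i.e. ρ+…+ρ^K ≥ 55/38 ≈ 1.4474.
With ρ = 2/3, the partial sums are K=1: 0.6667, K=2: 1.1111, K=3: 1.4074, K=4: 1.6049.
K = 4 is the first length at which the sum reaches 1.4474.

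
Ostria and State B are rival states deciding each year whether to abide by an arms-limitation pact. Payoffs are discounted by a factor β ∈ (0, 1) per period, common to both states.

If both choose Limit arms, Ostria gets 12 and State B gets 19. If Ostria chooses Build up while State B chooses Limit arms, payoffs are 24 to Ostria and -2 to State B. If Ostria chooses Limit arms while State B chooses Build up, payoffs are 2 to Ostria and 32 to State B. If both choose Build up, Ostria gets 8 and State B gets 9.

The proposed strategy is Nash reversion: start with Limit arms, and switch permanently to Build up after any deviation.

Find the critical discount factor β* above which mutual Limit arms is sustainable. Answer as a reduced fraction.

3/4

For Ostria: deviation gain 24−12 = 12, per-period punishment loss 12−8 = 4. IC gives β ≥ 12/16 = 3/4.
For State B: gain 13, loss 10 per period, so β ≥ 13/23.
The tighter constraint is Ostria's, so cooperation needs β ≥ 3/4.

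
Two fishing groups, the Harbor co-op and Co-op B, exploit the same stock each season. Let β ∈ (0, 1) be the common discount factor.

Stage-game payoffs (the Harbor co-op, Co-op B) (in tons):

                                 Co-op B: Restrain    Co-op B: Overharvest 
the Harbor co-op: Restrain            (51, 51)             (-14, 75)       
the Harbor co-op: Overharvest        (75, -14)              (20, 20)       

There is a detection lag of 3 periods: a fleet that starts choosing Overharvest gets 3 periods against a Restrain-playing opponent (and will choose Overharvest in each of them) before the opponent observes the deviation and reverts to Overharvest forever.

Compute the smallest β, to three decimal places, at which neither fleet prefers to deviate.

Deviating for the 3 undetected periods gains 75−51 = 24 per period over cooperation, then loses 51−20 = 31 per period forever once punishment starts.
Gain: 24(1 + β + … + β^2); loss: 31·β^3/(1−β).
No profitable deviation ⇔ 24(1−β^3) ≤ 31·β^3, i.e. β^3 ≥ 24/(24+31) = 24/55.
Hence β ≥ (24/55)^(1/3) ≈ 0.758.

0.758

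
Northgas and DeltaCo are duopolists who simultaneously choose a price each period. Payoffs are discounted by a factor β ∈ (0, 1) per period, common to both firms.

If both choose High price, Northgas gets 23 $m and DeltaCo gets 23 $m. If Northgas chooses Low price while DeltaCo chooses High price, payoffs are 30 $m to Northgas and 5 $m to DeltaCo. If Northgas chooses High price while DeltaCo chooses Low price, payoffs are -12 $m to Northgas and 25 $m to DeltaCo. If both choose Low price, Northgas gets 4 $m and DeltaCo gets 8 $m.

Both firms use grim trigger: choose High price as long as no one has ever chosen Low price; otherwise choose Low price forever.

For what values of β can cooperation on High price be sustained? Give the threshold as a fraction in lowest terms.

For Northgas: deviation gain 30−23 = 7, per-period punishment loss 23−4 = 19. IC gives β ≥ 7/26.
For DeltaCo: gain 2, loss 15 per period, so β ≥ 2/17.
The tighter constraint is Northgas's, so cooperation needs β ≥ 7/26.

7/26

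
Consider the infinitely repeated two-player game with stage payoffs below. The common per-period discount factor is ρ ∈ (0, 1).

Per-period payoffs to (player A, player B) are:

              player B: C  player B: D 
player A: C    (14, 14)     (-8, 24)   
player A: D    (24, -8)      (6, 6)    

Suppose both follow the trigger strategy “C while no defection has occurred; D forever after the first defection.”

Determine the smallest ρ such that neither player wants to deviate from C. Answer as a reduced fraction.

Cooperation forever yields 14 each period: 14/(1−ρ).
Deviating yields 24 once, then 6 forever: 24 + 6ρ/(1−ρ).
No profitable deviation requires 14/(1−ρ) ≥ 24 + 6ρ/(1−ρ).
Multiplying by (1−ρ): 14 ≥ 24(1−ρ) + 6ρ = 24 − 18ρ.
So 18ρ ≥ 10, i.e. ρ ≥ 10/18 = 5/9.

5/9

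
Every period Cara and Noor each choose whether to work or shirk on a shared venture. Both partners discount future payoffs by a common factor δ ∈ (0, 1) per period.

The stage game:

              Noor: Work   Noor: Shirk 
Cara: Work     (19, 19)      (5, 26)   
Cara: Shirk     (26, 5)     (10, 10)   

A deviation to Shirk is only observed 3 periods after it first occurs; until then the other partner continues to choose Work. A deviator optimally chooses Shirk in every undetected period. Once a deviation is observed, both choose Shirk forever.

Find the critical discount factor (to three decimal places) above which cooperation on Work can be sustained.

The best deviation is to choose Shirk for all 3 undetected periods, earning 26 each, then 10 forever once detected.
Deviation value: 26(1−δ^3)/(1−δ) + 10δ^3/(1−δ); cooperation value: 19/(1−δ).
IC: 19 ≥ 26(1−δ^3) + 10δ^3 = 26 − 16δ^3.
So δ^3 ≥ 7/16, giving δ ≥ (7/16)^(1/3) ≈ 0.759.

0.759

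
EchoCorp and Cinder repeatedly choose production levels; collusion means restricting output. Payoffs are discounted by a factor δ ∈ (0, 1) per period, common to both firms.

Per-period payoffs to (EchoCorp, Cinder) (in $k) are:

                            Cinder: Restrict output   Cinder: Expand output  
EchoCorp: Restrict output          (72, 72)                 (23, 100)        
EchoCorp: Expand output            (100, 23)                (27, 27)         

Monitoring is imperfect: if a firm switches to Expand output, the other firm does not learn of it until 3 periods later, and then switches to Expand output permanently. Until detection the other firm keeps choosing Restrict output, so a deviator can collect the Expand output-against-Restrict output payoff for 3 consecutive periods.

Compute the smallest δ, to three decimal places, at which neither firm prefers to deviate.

Deviating for the 3 undetected periods gains 100−72 = 28 per period over cooperation, then loses 72−27 = 45 per period forever once punishment starts.
Gain: 28(1 + δ + … + δ^2); loss: 45·δ^3/(1−δ).
No profitable deviation ⇔ 28(1−δ^3) ≤ 45·δ^3, i.e. δ^3 ≥ 28/(28+45) = 28/73.
Hence δ ≥ (28/73)^(1/3) ≈ 0.727.

0.727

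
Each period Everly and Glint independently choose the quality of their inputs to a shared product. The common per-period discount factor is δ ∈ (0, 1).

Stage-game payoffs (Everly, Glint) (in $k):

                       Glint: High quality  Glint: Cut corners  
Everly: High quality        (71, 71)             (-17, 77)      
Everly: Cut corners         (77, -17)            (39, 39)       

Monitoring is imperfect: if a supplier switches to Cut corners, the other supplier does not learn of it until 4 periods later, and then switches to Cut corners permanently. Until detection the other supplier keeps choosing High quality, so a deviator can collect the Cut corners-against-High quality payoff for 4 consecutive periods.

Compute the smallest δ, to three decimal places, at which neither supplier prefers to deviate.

0.630

A deviator earns 77 for 4 periods, then 39 forever; cooperating earns 71 forever. Multiplying the IC by (1−δ):
71 ≥ 77(1−δ^4) + 39δ^4, so 38·δ^4 ≥ 6 and δ^4 ≥ 3/19.
δ ≥ (3/19)^(1/4) ≈ 0.630.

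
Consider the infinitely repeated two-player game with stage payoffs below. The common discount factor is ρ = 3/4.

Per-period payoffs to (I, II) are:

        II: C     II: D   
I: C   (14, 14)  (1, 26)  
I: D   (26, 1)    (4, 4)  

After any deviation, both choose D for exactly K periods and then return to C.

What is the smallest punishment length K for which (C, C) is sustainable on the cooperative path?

2

Need Σ_{k=1}^{K} ρ^k ≥ (26−14)/(14−4) = 1.2000 at ρ = 3/4.
At K = 1 the sum is 0.7500 < 1.2000; at K = 2 it is 1.3125 ≥ 1.2000.
So the minimum punishment length is K = 2.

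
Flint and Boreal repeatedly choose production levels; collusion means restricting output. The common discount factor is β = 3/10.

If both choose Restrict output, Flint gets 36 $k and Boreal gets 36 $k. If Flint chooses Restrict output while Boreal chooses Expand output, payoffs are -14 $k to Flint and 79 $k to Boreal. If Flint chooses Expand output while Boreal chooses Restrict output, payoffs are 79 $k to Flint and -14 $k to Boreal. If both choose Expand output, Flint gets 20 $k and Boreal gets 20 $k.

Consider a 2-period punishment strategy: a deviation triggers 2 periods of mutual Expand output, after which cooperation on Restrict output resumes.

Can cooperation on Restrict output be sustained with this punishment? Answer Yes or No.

No

A one-shot deviation gives 79 now, then 20 for 2 periods, then back to 36.
Gain from deviating: (79−36) today; loss: (36−20) in each of the next 2 periods.
No-deviation condition: (36−20)(β+…+β^2) ≥ 79−36, i.e. β+…+β^2 ≥ 43/16.
At β = 3/10: β+…+β^2 = 0.3900 < 2.6875.
So cooperation is not sustainable.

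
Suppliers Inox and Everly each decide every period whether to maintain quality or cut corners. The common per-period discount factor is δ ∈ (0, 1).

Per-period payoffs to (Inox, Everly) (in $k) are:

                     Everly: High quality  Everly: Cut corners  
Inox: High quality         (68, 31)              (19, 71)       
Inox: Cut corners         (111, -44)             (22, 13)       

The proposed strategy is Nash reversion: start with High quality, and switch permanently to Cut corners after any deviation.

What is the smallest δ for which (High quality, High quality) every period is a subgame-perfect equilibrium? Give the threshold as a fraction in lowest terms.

Inox's threshold: (111−68)/(111−22) = 43/89.
Everly's threshold: (71−31)/(71−13) = 20/29.
43/89 < 20/29, so Everly binds and δ* = 20/29.

20/29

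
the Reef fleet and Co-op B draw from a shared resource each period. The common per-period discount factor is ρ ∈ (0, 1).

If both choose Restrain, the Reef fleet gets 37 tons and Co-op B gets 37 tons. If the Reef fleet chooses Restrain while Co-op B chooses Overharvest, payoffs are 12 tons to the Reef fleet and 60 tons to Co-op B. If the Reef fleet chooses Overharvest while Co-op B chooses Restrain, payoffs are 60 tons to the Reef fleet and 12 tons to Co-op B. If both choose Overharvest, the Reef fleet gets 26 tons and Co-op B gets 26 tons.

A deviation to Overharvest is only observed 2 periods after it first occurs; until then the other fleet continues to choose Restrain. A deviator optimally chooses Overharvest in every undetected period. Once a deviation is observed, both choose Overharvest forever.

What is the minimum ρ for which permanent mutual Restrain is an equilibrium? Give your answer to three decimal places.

The best deviation is to choose Overharvest for all 2 undetected periods, earning 60 each, then 26 forever once detected.
Deviation value: 60(1−ρ^2)/(1−ρ) + 26ρ^2/(1−ρ); cooperation value: 37/(1−ρ).
IC: 37 ≥ 60(1−ρ^2) + 26ρ^2 = 60 − 34ρ^2.
So ρ^2 ≥ 23/34, giving ρ ≥ (23/34)^(1/2) ≈ 0.822.

0.822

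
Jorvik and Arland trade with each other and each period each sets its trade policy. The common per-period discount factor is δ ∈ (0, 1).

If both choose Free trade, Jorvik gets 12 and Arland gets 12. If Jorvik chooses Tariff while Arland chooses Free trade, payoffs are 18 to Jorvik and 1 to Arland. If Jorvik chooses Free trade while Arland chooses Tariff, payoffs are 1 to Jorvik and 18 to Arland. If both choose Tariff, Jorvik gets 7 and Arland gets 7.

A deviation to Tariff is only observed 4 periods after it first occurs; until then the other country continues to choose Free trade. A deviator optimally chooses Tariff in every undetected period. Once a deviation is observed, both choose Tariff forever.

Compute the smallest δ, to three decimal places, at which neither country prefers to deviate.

A deviator earns 18 for 4 periods, then 7 forever; cooperating earns 12 forever. Multiplying the IC by (1−δ):
12 ≥ 18(1−δ^4) + 7δ^4, so 11·δ^4 ≥ 6 and δ^4 ≥ 6/11.
δ ≥ (6/11)^(1/4) ≈ 0.859.

0.859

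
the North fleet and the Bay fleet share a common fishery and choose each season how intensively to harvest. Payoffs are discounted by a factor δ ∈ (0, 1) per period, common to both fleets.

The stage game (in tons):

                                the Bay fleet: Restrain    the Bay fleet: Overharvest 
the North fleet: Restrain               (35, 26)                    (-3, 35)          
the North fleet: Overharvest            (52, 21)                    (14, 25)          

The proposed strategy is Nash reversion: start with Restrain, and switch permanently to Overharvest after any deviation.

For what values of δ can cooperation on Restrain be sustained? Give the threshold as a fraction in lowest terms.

9/10

the North fleet's threshold: (52−35)/(52−14) = 17/38.
the Bay fleet's threshold: (35−26)/(35−25) = 9/10.
17/38 < 9/10, so the Bay fleet binds and δ* = 9/10.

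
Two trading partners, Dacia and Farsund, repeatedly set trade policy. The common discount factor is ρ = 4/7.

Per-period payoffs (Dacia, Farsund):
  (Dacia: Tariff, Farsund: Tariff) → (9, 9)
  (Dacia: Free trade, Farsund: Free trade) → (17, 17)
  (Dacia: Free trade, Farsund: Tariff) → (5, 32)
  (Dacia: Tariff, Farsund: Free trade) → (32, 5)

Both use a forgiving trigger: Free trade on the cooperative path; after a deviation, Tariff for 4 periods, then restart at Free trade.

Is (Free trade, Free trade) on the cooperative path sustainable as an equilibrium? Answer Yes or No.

No

IC: ρ+…+ρ^4 ≥ (32−17)/(17−9) = 15/8.
At ρ = 4/7: partial sum = 1.1912 < 1.8750. Cooperation not sustainable.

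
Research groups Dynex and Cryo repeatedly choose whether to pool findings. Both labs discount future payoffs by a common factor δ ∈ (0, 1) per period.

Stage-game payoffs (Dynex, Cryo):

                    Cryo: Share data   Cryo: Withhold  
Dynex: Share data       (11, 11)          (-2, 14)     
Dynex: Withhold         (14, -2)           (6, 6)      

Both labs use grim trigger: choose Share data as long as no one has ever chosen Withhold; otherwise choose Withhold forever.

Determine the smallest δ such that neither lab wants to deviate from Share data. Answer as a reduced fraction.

3/8

Cooperation forever yields 11 each period: 11/(1−δ).
Deviating yields 14 once, then 6 forever: 14 + 6δ/(1−δ).
No profitable deviation requires 11/(1−δ) ≥ 14 + 6δ/(1−δ).
Multiplying by (1−δ): 11 ≥ 14(1−δ) + 6δ = 14 − 8δ.
So 8δ ≥ 3, i.e. δ ≥ 3/8.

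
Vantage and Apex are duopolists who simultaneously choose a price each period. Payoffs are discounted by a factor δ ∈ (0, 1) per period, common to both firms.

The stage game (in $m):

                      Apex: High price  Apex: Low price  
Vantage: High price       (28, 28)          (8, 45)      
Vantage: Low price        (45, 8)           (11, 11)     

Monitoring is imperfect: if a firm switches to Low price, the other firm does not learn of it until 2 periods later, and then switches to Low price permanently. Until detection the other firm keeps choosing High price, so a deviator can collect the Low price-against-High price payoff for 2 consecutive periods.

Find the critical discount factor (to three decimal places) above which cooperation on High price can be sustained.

The best deviation is to choose Low price for all 2 undetected periods, earning 45 each, then 11 forever once detected.
Deviation value: 45(1−δ^2)/(1−δ) + 11δ^2/(1−δ); cooperation value: 28/(1−δ).
IC: 28 ≥ 45(1−δ^2) + 11δ^2 = 45 − 34δ^2.
So δ^2 ≥ 17/34 = 1/2, giving δ ≥ (1/2)^(1/2) ≈ 0.707.

0.707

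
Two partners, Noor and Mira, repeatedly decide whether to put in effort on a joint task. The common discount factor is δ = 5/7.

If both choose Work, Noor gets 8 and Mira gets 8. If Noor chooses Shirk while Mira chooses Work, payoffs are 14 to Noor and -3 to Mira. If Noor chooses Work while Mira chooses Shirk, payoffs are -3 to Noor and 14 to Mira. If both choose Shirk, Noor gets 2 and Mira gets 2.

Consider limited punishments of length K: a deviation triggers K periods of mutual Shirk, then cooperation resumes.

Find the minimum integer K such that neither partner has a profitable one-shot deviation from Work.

2

IC: δ(1−δ^K)/(1−δ) ≥ (14−8)/(8−2) = 1.
With δ = 5/7: need 1 − δ^K ≥ 1·(1−5/7)/(5/7), i.e. δ^K ≤ 0.6000.
Since (5/7)^1 = 0.7143 and (5/7)^2 = 0.5102, the smallest such K is 2.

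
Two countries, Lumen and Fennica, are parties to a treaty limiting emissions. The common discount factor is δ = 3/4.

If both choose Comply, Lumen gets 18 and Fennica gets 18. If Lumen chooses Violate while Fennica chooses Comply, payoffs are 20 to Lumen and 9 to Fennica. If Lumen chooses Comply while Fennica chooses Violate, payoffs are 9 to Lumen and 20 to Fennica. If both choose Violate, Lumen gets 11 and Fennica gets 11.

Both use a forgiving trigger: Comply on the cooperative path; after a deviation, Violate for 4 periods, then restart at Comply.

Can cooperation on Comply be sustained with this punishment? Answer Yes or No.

Yes

IC: δ+…+δ^4 ≥ (20−18)/(18−11) = 2/7.
At δ = 3/4: partial sum = 2.0508 ≥ 0.2857. Cooperation sustainable.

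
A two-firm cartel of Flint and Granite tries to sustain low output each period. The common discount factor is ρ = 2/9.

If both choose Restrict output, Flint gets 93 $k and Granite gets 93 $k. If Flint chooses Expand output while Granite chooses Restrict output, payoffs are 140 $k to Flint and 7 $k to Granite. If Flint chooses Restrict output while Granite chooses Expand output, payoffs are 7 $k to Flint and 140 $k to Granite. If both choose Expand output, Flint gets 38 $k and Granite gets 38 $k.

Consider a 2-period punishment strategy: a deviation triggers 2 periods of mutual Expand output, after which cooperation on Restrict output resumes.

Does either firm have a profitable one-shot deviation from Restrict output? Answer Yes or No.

A one-shot deviation gives 140 now, then 38 for 2 periods, then back to 93.
Gain from deviating: (140−93) today; loss: (93−38) in each of the next 2 periods.
No-deviation condition: (93−38)(ρ+…+ρ^2) ≥ 140−93, i.e. ρ+…+ρ^2 ≥ 47/55.
At ρ = 2/9: ρ+…+ρ^2 = 0.2716 < 0.8545.
So cooperation is not sustainable.

Yes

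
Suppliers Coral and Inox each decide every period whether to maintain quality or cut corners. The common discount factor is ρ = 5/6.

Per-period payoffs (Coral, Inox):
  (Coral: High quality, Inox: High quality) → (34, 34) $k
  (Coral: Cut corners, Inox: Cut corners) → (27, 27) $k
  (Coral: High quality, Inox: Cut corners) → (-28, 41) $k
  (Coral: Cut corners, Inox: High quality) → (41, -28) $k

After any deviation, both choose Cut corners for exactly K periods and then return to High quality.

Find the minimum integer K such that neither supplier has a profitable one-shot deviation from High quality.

2

No profitable deviation requires (34−27)(ρ+…+ρ^K) ≥ 41−34, i.e. ρ+…+ρ^K ≥ 1 ≈ 1.0000.
With ρ = 5/6, the partial sums are K=1: 0.8333, K=2: 1.5278.
K = 2 is the first length at which the sum reaches 1.0000.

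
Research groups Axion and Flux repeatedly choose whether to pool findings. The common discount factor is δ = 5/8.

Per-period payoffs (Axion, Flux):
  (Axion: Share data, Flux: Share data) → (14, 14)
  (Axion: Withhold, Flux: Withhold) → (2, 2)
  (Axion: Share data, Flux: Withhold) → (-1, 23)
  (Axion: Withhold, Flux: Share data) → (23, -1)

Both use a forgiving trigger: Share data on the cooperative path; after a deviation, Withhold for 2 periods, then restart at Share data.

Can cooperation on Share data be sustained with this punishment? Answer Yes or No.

Yes

IC: δ+…+δ^2 ≥ (23−14)/(14−2) = 3/4.
At δ = 5/8: partial sum = 1.0156 ≥ 0.7500. Cooperation sustainable.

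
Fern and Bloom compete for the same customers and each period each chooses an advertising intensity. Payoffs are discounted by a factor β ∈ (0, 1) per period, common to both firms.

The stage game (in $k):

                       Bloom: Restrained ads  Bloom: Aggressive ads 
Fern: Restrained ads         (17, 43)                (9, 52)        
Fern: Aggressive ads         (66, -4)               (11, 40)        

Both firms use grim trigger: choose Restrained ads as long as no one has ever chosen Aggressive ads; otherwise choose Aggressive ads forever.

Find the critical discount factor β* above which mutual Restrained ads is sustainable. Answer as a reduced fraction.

Fern's threshold: (66−17)/(66−11) = 49/55.
Bloom's threshold: (52−43)/(52−40) = 3/4.
49/55 > 3/4, so Fern binds and β* = 49/55.

49/55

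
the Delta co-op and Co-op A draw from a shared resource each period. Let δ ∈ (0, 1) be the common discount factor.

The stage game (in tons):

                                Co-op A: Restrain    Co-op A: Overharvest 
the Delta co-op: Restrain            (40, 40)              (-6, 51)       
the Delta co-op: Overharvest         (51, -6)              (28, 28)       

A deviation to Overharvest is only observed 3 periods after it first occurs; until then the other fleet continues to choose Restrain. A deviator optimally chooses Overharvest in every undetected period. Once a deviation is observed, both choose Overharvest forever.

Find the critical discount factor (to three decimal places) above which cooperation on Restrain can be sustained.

The best deviation is to choose Overharvest for all 3 undetected periods, earning 51 each, then 28 forever once detected.
Deviation value: 51(1−δ^3)/(1−δ) + 28δ^3/(1−δ); cooperation value: 40/(1−δ).
IC: 40 ≥ 51(1−δ^3) + 28δ^3 = 51 − 23δ^3.
So δ^3 ≥ 11/23, giving δ ≥ (11/23)^(1/3) ≈ 0.782.

0.782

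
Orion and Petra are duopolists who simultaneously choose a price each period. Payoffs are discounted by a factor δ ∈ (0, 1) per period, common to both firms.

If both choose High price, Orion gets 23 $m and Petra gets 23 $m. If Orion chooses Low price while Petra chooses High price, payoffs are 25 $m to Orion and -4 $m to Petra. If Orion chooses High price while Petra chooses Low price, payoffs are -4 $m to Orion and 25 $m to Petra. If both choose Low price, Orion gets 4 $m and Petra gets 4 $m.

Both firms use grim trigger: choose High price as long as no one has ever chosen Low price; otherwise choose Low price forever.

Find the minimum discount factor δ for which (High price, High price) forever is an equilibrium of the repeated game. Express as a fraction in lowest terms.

One-period gain from deviating is 25 − 23 = 2. The loss is 23 − 4 = 19 in every subsequent period, with present value 19·δ/(1−δ).
Deviation is unprofitable when 19·δ/(1−δ) ≥ 2, i.e. δ/(1−δ) ≥ 2/19.
Equivalently δ ≥ 2/(2+19) = 2/21.

2/21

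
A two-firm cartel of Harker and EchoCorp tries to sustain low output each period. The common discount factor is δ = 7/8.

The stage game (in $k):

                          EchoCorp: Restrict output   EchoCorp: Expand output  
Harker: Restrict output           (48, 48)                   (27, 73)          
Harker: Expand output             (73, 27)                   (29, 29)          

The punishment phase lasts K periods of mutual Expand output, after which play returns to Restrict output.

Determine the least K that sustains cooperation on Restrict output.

2

IC: δ(1−δ^K)/(1−δ) ≥ (73−48)/(48−29) = 25/19.
With δ = 7/8: need 1 − δ^K ≥ 25/19·(1−7/8)/(7/8), i.e. δ^K ≤ 0.8120.
Since (7/8)^1 = 0.8750 and (7/8)^2 = 0.7656, the smallest such K is 2.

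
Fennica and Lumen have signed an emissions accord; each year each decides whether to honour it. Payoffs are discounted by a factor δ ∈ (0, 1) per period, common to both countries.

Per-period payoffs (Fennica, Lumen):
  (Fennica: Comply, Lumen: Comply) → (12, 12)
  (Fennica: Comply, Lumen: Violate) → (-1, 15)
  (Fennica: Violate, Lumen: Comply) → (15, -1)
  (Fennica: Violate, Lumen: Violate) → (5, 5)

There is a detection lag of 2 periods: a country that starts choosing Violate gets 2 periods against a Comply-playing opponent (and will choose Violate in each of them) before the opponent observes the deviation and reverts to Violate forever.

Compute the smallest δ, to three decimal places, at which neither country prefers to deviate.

Deviating for the 2 undetected periods gains 15−12 = 3 per period over cooperation, then loses 12−5 = 7 per period forever once punishment starts.
Gain: 3(1 + δ + … + δ^1); loss: 7·δ^2/(1−δ).
No profitable deviation ⇔ 3(1−δ^2) ≤ 7·δ^2, i.e. δ^2 ≥ 3/(3+7) = 3/10.
Hence δ ≥ (3/10)^(1/2) ≈ 0.548.

0.548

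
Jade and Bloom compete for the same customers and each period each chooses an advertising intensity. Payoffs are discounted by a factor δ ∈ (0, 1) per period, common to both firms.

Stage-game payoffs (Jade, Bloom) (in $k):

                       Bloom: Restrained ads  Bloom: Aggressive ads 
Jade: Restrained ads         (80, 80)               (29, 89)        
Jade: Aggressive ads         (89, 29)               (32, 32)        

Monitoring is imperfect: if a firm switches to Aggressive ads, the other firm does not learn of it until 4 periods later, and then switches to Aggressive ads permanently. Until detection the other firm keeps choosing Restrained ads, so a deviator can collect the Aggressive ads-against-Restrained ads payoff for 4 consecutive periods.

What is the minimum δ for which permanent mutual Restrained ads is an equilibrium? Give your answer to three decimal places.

Deviating for the 4 undetected periods gains 89−80 = 9 per period over cooperation, then loses 80−32 = 48 per period forever once punishment starts.
Gain: 9(1 + δ + … + δ^3); loss: 48·δ^4/(1−δ).
No profitable deviation ⇔ 9(1−δ^4) ≤ 48·δ^4, i.e. δ^4 ≥ 9/(9+48) = 3/19.
Hence δ ≥ (3/19)^(1/4) ≈ 0.630.

0.630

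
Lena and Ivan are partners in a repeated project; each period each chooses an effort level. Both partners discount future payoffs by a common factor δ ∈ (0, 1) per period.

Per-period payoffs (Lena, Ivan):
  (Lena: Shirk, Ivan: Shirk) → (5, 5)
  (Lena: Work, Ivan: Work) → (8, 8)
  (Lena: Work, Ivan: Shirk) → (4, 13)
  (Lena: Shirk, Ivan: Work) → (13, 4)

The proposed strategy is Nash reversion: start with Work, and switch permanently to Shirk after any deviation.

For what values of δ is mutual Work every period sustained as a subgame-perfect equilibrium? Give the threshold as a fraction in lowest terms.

One-period gain from deviating is 13 − 8 = 5. The loss is 8 − 5 = 3 in every subsequent period, with present value 3·δ/(1−δ).
Deviation is unprofitable when 3·δ/(1−δ) ≥ 5, i.e. δ/(1−δ) ≥ 5/3.
Equivalently δ ≥ 5/(5+3) = 5/8.

5/8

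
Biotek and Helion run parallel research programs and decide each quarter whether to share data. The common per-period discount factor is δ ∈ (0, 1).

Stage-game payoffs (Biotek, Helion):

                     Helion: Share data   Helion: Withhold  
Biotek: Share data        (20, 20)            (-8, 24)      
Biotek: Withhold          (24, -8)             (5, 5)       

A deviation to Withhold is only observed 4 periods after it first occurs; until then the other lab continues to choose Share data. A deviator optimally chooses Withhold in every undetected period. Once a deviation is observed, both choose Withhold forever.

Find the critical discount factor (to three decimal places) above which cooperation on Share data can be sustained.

0.677

The best deviation is to choose Withhold for all 4 undetected periods, earning 24 each, then 5 forever once detected.
Deviation value: 24(1−δ^4)/(1−δ) + 5δ^4/(1−δ); cooperation value: 20/(1−δ).
IC: 20 ≥ 24(1−δ^4) + 5δ^4 = 24 − 19δ^4.
So δ^4 ≥ 4/19, giving δ ≥ (4/19)^(1/4) ≈ 0.677.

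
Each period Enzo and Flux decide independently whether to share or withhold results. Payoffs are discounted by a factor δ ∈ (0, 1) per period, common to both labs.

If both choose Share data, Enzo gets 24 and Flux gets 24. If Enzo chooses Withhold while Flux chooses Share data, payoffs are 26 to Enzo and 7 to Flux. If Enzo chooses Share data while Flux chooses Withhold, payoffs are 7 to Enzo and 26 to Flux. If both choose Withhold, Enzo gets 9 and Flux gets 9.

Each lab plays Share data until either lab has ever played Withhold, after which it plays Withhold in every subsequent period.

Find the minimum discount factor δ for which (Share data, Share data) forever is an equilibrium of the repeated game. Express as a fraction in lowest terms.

One-period gain from deviating is 26 − 24 = 2. The loss is 24 − 9 = 15 in every subsequent period, with present value 15·δ/(1−δ).
Deviation is unprofitable when 15·δ/(1−δ) ≥ 2, i.e. δ/(1−δ) ≥ 2/15.
Equivalently δ ≥ 2/(2+15) = 2/17.

2/17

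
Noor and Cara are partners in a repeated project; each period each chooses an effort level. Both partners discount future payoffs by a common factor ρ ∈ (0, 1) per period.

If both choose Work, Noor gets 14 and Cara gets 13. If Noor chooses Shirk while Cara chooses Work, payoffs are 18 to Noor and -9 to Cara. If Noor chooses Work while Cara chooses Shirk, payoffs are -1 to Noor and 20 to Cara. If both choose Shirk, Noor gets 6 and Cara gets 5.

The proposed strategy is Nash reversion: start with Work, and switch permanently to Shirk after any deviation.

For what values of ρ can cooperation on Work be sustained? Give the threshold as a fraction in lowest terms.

For Noor: deviation gain 18−14 = 4, per-period punishment loss 14−6 = 8. IC gives ρ ≥ 4/12 = 1/3.
For Cara: gain 7, loss 8 per period, so ρ ≥ 7/15.
The tighter constraint is Cara's, so cooperation needs ρ ≥ 7/15.

7/15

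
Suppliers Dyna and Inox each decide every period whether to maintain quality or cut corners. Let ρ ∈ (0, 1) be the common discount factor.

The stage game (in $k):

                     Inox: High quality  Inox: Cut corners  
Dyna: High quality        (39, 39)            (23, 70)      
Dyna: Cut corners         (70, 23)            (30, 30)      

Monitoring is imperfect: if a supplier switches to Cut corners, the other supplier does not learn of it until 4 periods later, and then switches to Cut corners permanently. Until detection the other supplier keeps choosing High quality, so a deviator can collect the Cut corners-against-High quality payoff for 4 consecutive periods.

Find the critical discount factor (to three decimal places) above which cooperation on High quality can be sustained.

Deviating for the 4 undetected periods gains 70−39 = 31 per period over cooperation, then loses 39−30 = 9 per period forever once punishment starts.
Gain: 31(1 + ρ + … + ρ^3); loss: 9·ρ^4/(1−ρ).
No profitable deviation ⇔ 31(1−ρ^4) ≤ 9·ρ^4, i.e. ρ^4 ≥ 31/(31+9) = 31/40.
Hence ρ ≥ (31/40)^(1/4) ≈ 0.938.

0.938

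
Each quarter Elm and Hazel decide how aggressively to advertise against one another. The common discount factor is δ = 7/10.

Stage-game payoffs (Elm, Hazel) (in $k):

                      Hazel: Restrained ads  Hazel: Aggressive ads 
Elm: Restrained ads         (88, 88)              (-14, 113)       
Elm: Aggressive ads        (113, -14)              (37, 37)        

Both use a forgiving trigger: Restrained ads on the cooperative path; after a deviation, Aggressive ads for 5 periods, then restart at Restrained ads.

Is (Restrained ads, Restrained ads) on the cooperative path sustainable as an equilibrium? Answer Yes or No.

IC: δ+…+δ^5 ≥ (113−88)/(88−37) = 25/51.
At δ = 7/10: partial sum = 1.9412 ≥ 0.4902. Cooperation sustainable.

Yes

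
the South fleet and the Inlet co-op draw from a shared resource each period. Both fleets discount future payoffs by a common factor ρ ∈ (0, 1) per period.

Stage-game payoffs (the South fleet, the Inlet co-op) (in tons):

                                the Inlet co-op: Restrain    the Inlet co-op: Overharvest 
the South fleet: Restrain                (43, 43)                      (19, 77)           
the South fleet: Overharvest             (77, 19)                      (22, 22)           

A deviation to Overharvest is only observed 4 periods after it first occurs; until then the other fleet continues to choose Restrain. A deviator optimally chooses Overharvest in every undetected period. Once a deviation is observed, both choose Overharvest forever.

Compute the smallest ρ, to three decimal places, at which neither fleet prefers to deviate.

The best deviation is to choose Overharvest for all 4 undetected periods, earning 77 each, then 22 forever once detected.
Deviation value: 77(1−ρ^4)/(1−ρ) + 22ρ^4/(1−ρ); cooperation value: 43/(1−ρ).
IC: 43 ≥ 77(1−ρ^4) + 22ρ^4 = 77 − 55ρ^4.
So ρ^4 ≥ 34/55, giving ρ ≥ (34/55)^(1/4) ≈ 0.887.

0.887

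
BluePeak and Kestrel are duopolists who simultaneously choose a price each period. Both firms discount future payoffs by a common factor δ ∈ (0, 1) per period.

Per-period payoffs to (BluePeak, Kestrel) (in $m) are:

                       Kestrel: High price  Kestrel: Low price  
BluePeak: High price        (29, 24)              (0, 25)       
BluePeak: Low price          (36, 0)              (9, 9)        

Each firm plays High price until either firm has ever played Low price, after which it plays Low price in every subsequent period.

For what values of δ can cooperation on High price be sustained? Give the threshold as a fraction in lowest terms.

BluePeak's threshold: (36−29)/(36−9) = 7/27.
Kestrel's threshold: (25−24)/(25−9) = 1/16.
7/27 > 1/16, so BluePeak binds and δ* = 7/27.

7/27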